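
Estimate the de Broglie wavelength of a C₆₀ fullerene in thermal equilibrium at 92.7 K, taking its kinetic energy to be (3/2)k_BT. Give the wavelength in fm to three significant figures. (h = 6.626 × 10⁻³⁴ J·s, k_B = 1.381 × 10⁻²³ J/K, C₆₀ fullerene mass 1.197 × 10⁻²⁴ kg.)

KE = (3/2)k_BT = 1.5 × 1.381 × 10⁻²³ × 92.7 = 1.920 × 10⁻²¹ J.
p = √(2mKE) = √(2 × 1.197 × 10⁻²⁴ × 1.920 × 10⁻²¹) = 6.780 × 10⁻²³ kg·m/s.
λ = h/p = 9.77 × 10⁻¹² m = 9770 fm.

λ = 9770 fm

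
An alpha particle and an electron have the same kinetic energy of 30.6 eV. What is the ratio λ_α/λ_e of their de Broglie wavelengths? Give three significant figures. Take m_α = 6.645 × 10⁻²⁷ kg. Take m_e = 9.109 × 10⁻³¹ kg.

At fixed KE, p = √(2mKE) so λ = h/p ∝ 1/√m.
λ_α/λ_e = √(m_e/m_α) = √(9.109 × 10⁻³¹/6.645 × 10⁻²⁷) = √(1.371 × 10⁻⁴) = 0.0117.

λ_α/λ_e = 0.0117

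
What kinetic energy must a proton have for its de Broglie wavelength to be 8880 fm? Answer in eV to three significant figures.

KE = 10.4 eV

p = h/λ = 6.626 × 10⁻³⁴ / 8.880 × 10⁻¹² = 7.462 × 10⁻²³ kg·m/s.
KE = p²/(2m) = (7.462 × 10⁻²³)² / (2 × 1.673 × 10⁻²⁷) = 1.664 × 10⁻¹⁸ J = 10.4 eV.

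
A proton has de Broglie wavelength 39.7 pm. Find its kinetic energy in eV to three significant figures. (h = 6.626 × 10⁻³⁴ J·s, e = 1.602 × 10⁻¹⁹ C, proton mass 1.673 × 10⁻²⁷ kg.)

KE = 0.520 eV

p = h/λ = 6.626 × 10⁻³⁴ / 3.970 × 10⁻¹¹ = 1.669 × 10⁻²³ kg·m/s.
KE = p²/(2m) = (1.669 × 10⁻²³)² / (2 × 1.673 × 10⁻²⁷) = 8.325 × 10⁻²⁰ J = 0.520 eV.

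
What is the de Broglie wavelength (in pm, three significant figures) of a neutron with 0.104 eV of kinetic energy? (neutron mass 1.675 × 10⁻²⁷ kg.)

λ = 88.7 pm

KE = 0.104 eV = 1.666 × 10⁻²⁰ J.
p = √(2mKE) = √(2 × 1.675 × 10⁻²⁷ × 1.666 × 10⁻²⁰) = 7.471 × 10⁻²⁴ kg·m/s.
λ = h/p = 6.626 × 10⁻³⁴ / 7.471 × 10⁻²⁴ = 8.87 × 10⁻¹¹ m = 88.7 pm.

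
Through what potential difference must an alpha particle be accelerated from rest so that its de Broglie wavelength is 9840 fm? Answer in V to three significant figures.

V = 1.06 V

p = h/λ = 6.626 × 10⁻³⁴ / 9.840 × 10⁻¹² = 6.734 × 10⁻²³ kg·m/s.
KE = p²/(2m) = 3.412 × 10⁻¹⁹ J.
V = KE/2e = 3.412 × 10⁻¹⁹ / (2 × 1.602 × 10⁻¹⁹) = 1.06 V.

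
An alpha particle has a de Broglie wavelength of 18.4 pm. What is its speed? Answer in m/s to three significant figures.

v = 5420 m/s

p = h/λ = 6.626 × 10⁻³⁴ / 1.840 × 10⁻¹¹ = 3.601 × 10⁻²³ kg·m/s.
v = p/m = 3.601 × 10⁻²³ / 6.645 × 10⁻²⁷ = 5.42 × 10³ m/s = 5420 m/s.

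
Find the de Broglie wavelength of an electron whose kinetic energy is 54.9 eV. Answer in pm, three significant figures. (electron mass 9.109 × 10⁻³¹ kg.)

λ = 166 pm

KE = 54.9 eV = 8.795 × 10⁻¹⁸ J.
p = √(2mKE) = √(2 × 9.109 × 10⁻³¹ × 8.795 × 10⁻¹⁸) = 4.003 × 10⁻²⁴ kg·m/s.
λ = h/p = 6.626 × 10⁻³⁴ / 4.003 × 10⁻²⁴ = 1.66 × 10⁻¹⁰ m = 166 pm.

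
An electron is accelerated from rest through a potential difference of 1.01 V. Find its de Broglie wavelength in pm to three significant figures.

KE = eV = 1.602 × 10⁻¹⁹ × 1.010 = 1.618 × 10⁻¹⁹ J.
p = √(2mKE) = √(2 × 9.109 × 10⁻³¹ × 1.618 × 10⁻¹⁹) = 5.429 × 10⁻²⁵ kg·m/s.
λ = h/p = 6.626 × 10⁻³⁴ / 5.429 × 10⁻²⁵ = 1.22 × 10⁻⁹ m = 1220 pm.

λ = 1220 pm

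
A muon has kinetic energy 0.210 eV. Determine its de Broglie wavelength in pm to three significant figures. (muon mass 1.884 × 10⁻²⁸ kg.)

KE = 0.210 eV = 3.364 × 10⁻²⁰ J.
p = √(2mKE) = √(2 × 1.884 × 10⁻²⁸ × 3.364 × 10⁻²⁰) = 3.560 × 10⁻²⁴ kg·m/s.
λ = h/p = 6.626 × 10⁻³⁴ / 3.560 × 10⁻²⁴ = 1.86 × 10⁻¹⁰ m = 186 pm.

λ = 186 pm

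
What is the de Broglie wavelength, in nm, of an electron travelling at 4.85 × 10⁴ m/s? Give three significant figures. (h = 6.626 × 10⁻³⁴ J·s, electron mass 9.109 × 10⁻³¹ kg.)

p = mv = 9.109 × 10⁻³¹ × 4.85 × 10⁴ = 4.418 × 10⁻²⁶ kg·m/s.
λ = h/p = 6.626 × 10⁻³⁴ / 4.418 × 10⁻²⁶ = 1.50 × 10⁻⁸ m = 15.0 nm.

λ = 15.0 nm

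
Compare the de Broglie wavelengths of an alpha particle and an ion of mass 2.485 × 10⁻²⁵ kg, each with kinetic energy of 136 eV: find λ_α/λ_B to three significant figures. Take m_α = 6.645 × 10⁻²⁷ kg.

At fixed KE, p = √(2mKE) so λ = h/p ∝ 1/√m.
λ_α/λ_B = √(m_B/m_α) = √(2.485 × 10⁻²⁵/6.645 × 10⁻²⁷) = √(37.40) = 6.12.

λ_α/λ_B = 6.12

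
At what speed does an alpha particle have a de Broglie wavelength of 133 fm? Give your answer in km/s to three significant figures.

p = h/λ = 6.626 × 10⁻³⁴ / 1.330 × 10⁻¹³ = 4.982 × 10⁻²¹ kg·m/s.
v = p/m = 4.982 × 10⁻²¹ / 6.645 × 10⁻²⁷ = 7.50 × 10⁵ m/s = 750 km/s.

v = 750 km/s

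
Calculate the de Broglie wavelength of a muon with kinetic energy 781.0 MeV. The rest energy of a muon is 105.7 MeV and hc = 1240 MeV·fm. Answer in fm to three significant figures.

λ = 1.41 fm

Total energy E = KE + m₀c² = 781.0 + 105.7 = 886.7 MeV.
(pc)² = E² − (m₀c²)² = (886.7)² − (105.7)² = 7.751 × 10⁵ MeV², so pc = 880.4 MeV.
λ = hc/(pc) = 1240 MeV·fm / 880.4 MeV = 1.41 fm.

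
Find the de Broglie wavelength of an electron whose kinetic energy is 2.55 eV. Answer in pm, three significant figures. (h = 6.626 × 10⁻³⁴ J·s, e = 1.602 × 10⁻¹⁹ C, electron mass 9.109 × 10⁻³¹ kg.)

KE = 2.55 eV = 4.085 × 10⁻¹⁹ J.
p = √(2mKE) = √(2 × 9.109 × 10⁻³¹ × 4.085 × 10⁻¹⁹) = 8.627 × 10⁻²⁵ kg·m/s.
λ = h/p = 6.626 × 10⁻³⁴ / 8.627 × 10⁻²⁵ = 7.68 × 10⁻¹⁰ m = 768 pm.

λ = 768 pm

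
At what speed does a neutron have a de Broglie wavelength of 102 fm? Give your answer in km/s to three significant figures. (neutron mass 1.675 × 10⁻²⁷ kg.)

v = 3880 km/s

p = h/λ = 6.626 × 10⁻³⁴ / 1.020 × 10⁻¹³ = 6.496 × 10⁻²¹ kg·m/s.
v = p/m = 6.496 × 10⁻²¹ / 1.675 × 10⁻²⁷ = 3.88 × 10⁶ m/s = 3880 km/s.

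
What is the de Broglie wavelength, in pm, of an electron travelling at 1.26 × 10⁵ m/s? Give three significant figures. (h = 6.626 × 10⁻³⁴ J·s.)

p = mv = 9.109 × 10⁻³¹ × 1.26 × 10⁵ = 1.148 × 10⁻²⁵ kg·m/s.
λ = h/p = 6.626 × 10⁻³⁴ / 1.148 × 10⁻²⁵ = 5.77 × 10⁻⁹ m = 5770 pm.

λ = 5770 pm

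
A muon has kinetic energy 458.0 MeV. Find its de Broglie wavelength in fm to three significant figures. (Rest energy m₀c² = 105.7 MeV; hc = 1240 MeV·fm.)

Total energy E = KE + m₀c² = 458.0 + 105.7 = 563.7 MeV.
(pc)² = E² − (m₀c²)² = (563.7)² − (105.7)² = 3.066 × 10⁵ MeV², so pc = 553.7 MeV.
λ = hc/(pc) = 1240 MeV·fm / 553.7 MeV = 2.24 fm.

λ = 2.24 fm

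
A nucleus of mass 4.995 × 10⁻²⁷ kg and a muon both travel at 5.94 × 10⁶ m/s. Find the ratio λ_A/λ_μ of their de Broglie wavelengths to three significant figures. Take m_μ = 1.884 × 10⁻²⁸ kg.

λ_A/λ_μ = 0.0377

At fixed v, p = mv so λ = h/(mv) ∝ 1/m.
λ_A/λ_μ = m_μ/m_A = 1.884 × 10⁻²⁸/4.995 × 10⁻²⁷ = 0.0377.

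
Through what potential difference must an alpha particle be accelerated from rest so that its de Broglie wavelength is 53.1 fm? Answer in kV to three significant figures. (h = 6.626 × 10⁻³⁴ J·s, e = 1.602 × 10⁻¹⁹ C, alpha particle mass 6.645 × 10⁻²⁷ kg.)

V = 36.6 kV

p = h/λ = 6.626 × 10⁻³⁴ / 5.310 × 10⁻¹⁴ = 1.248 × 10⁻²⁰ kg·m/s.
KE = p²/(2m) = 1.172 × 10⁻¹⁴ J.
V = KE/2e = 1.172 × 10⁻¹⁴ / (2 × 1.602 × 10⁻¹⁹) = 36.6 kV.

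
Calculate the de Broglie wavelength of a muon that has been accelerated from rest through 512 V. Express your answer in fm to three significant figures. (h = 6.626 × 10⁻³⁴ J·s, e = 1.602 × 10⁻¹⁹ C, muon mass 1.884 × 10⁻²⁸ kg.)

λ = 3770 fm

KE = eV = 1.602 × 10⁻¹⁹ × 512.0 = 8.202 × 10⁻¹⁷ J.
p = √(2mKE) = √(2 × 1.884 × 10⁻²⁸ × 8.202 × 10⁻¹⁷) = 1.758 × 10⁻²² kg·m/s.
λ = h/p = 6.626 × 10⁻³⁴ / 1.758 × 10⁻²² = 3.77 × 10⁻¹² m = 3770 fm.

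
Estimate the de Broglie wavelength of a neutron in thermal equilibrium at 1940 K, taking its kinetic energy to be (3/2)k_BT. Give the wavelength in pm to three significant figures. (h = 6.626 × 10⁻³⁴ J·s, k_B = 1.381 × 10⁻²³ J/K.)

λ = 57.1 pm

KE = (3/2)k_BT = 1.5 × 1.381 × 10⁻²³ × 1940 = 4.019 × 10⁻²⁰ J.
p = √(2mKE) = √(2 × 1.675 × 10⁻²⁷ × 4.019 × 10⁻²⁰) = 1.160 × 10⁻²³ kg·m/s.
λ = h/p = 5.71 × 10⁻¹¹ m = 57.1 pm.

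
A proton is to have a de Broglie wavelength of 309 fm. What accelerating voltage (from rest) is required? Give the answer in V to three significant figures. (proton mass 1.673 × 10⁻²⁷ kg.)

V = 8580 V

p = h/λ = 6.626 × 10⁻³⁴ / 3.090 × 10⁻¹³ = 2.144 × 10⁻²¹ kg·m/s.
KE = p²/(2m) = 1.374 × 10⁻¹⁵ J.
V = KE/e = 1.374 × 10⁻¹⁵ / (1.602 × 10⁻¹⁹) = 8580 V.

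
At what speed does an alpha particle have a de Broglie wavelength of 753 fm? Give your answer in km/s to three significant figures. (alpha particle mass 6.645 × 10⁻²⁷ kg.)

p = h/λ = 6.626 × 10⁻³⁴ / 7.530 × 10⁻¹³ = 8.799 × 10⁻²² kg·m/s.
v = p/m = 8.799 × 10⁻²² / 6.645 × 10⁻²⁷ = 1.32 × 10⁵ m/s = 132 km/s.

v = 132 km/s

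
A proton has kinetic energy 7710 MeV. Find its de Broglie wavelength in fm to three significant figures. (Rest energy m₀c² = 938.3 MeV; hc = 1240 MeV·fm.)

Total energy E = KE + m₀c² = 7710 + 938.3 = 8648.3 MeV.
(pc)² = E² − (m₀c²)² = (8648.3)² − (938.3)² = 7.391 × 10⁷ MeV², so pc = 8597 MeV.
λ = hc/(pc) = 1240 MeV·fm / 8597 MeV = 0.144 fm.

λ = 0.144 fm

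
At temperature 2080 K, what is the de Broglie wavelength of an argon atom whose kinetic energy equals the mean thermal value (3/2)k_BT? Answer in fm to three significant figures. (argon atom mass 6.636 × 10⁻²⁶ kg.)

KE = (3/2)k_BT = 1.5 × 1.381 × 10⁻²³ × 2080 = 4.309 × 10⁻²⁰ J.
p = √(2mKE) = √(2 × 6.636 × 10⁻²⁶ × 4.309 × 10⁻²⁰) = 7.562 × 10⁻²³ kg·m/s.
λ = h/p = 8.76 × 10⁻¹² m = 8760 fm.

λ = 8760 fm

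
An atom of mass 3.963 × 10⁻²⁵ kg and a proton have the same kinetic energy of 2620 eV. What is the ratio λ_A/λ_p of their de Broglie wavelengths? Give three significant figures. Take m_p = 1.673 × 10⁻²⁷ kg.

λ_A/λ_p = 0.0650

At fixed KE, p = √(2mKE) so λ = h/p ∝ 1/√m.
λ_A/λ_p = √(m_p/m_A) = √(1.673 × 10⁻²⁷/3.963 × 10⁻²⁵) = √(4.222 × 10⁻³) = 0.0650.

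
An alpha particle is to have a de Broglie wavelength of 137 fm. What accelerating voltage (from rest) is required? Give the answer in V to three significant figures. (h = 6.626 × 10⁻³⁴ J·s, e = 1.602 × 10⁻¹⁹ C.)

p = h/λ = 6.626 × 10⁻³⁴ / 1.370 × 10⁻¹³ = 4.836 × 10⁻²¹ kg·m/s.
KE = p²/(2m) = 1.760 × 10⁻¹⁵ J.
V = KE/2e = 1.760 × 10⁻¹⁵ / (2 × 1.602 × 10⁻¹⁹) = 5490 V.

V = 5490 V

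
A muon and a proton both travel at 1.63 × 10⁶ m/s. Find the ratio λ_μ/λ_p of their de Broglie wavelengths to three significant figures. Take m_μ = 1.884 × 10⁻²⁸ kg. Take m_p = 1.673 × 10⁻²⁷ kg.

λ_μ/λ_p = 8.88

At fixed v, p = mv so λ = h/(mv) ∝ 1/m.
λ_μ/λ_p = m_p/m_μ = 1.673 × 10⁻²⁷/1.884 × 10⁻²⁸ = 8.88.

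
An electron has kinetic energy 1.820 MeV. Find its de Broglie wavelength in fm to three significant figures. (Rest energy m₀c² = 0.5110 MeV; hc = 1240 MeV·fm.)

λ = 545 fm

Total energy E = KE + m₀c² = 1.820 + 0.5110 = 2.3310 MeV.
(pc)² = E² − (m₀c²)² = (2.3310)² − (0.5110)² = 5.172 MeV², so pc = 2.274 MeV.
λ = hc/(pc) = 1240 MeV·fm / 2.274 MeV = 545 fm.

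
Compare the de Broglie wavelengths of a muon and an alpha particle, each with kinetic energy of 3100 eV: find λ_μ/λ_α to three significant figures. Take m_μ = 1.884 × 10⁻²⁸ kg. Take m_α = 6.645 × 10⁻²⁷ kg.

At fixed KE, p = √(2mKE) so λ = h/p ∝ 1/√m.
λ_μ/λ_α = √(m_α/m_μ) = √(6.645 × 10⁻²⁷/1.884 × 10⁻²⁸) = √(35.27) = 5.94.

λ_μ/λ_α = 5.94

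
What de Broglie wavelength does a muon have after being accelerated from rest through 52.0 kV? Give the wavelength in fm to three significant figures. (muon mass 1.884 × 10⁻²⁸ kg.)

KE = eV = 1.602 × 10⁻¹⁹ × 5.200 × 10⁴ = 8.330 × 10⁻¹⁵ J.
p = √(2mKE) = √(2 × 1.884 × 10⁻²⁸ × 8.330 × 10⁻¹⁵) = 1.772 × 10⁻²¹ kg·m/s.
λ = h/p = 6.626 × 10⁻³⁴ / 1.772 × 10⁻²¹ = 3.74 × 10⁻¹³ m = 374 fm.

λ = 374 fm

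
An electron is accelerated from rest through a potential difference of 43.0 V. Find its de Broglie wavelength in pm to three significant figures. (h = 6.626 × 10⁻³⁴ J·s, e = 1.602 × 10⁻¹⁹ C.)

λ = 187 pm

KE = eV = 1.602 × 10⁻¹⁹ × 43.00 = 6.889 × 10⁻¹⁸ J.
p = √(2mKE) = √(2 × 9.109 × 10⁻³¹ × 6.889 × 10⁻¹⁸) = 3.543 × 10⁻²⁴ kg·m/s.
λ = h/p = 6.626 × 10⁻³⁴ / 3.543 × 10⁻²⁴ = 1.87 × 10⁻¹⁰ m = 187 pm.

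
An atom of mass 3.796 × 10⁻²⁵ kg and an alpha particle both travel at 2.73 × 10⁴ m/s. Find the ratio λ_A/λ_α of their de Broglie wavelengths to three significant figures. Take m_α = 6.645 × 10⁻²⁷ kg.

At fixed v, p = mv so λ = h/(mv) ∝ 1/m.
λ_A/λ_α = m_α/m_A = 6.645 × 10⁻²⁷/3.796 × 10⁻²⁵ = 0.0175.

λ_A/λ_α = 0.0175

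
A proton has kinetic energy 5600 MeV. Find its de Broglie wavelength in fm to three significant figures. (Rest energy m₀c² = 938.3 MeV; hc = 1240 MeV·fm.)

λ = 0.192 fm

Total energy E = KE + m₀c² = 5600 + 938.3 = 6538.3 MeV.
(pc)² = E² − (m₀c²)² = (6538.3)² − (938.3)² = 4.187 × 10⁷ MeV², so pc = 6471 MeV.
λ = hc/(pc) = 1240 MeV·fm / 6471 MeV = 0.192 fm.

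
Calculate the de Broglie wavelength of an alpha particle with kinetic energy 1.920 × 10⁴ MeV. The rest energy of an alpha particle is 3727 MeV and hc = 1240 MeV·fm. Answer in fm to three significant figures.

λ = 0.0548 fm

Total energy E = KE + m₀c² = 1.920 × 10⁴ + 3727 = 22927 MeV.
(pc)² = E² − (m₀c²)² = (22927)² − (3727)² = 5.118 × 10⁸ MeV², so pc = 2.262 × 10⁴ MeV.
λ = hc/(pc) = 1240 MeV·fm / 2.262 × 10⁴ MeV = 0.0548 fm.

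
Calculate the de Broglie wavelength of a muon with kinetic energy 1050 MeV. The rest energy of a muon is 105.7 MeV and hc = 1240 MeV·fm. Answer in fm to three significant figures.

λ = 1.08 fm

Total energy E = KE + m₀c² = 1050 + 105.7 = 1155.7 MeV.
(pc)² = E² − (m₀c²)² = (1155.7)² − (105.7)² = 1.324 × 10⁶ MeV², so pc = 1151 MeV.
λ = hc/(pc) = 1240 MeV·fm / 1151 MeV = 1.08 fm.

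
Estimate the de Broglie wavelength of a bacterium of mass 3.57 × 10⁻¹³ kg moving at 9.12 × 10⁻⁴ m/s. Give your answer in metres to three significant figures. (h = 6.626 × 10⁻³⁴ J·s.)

p = mv = 3.57 × 10⁻¹³ × 9.12 × 10⁻⁴ = 3.256 × 10⁻¹⁶ kg·m/s.
λ = h/p = 6.626 × 10⁻³⁴ / 3.256 × 10⁻¹⁶ = 2.04 × 10⁻¹⁸ m.

λ = 2.04 × 10⁻¹⁸ m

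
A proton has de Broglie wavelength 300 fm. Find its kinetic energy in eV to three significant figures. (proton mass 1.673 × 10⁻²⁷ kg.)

KE = 9100 eV

p = h/λ = 6.626 × 10⁻³⁴ / 3.000 × 10⁻¹³ = 2.209 × 10⁻²¹ kg·m/s.
KE = p²/(2m) = (2.209 × 10⁻²¹)² / (2 × 1.673 × 10⁻²⁷) = 1.458 × 10⁻¹⁵ J = 9100 eV.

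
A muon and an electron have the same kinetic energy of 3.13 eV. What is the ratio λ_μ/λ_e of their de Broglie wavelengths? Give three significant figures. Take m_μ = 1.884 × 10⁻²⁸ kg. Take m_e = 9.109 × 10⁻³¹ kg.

λ_μ/λ_e = 0.0695

At fixed KE, p = √(2mKE) so λ = h/p ∝ 1/√m.
λ_μ/λ_e = √(m_e/m_μ) = √(9.109 × 10⁻³¹/1.884 × 10⁻²⁸) = √(4.835 × 10⁻³) = 0.0695.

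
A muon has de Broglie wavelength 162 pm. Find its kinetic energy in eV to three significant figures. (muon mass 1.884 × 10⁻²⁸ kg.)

KE = 0.277 eV

p = h/λ = 6.626 × 10⁻³⁴ / 1.620 × 10⁻¹⁰ = 4.090 × 10⁻²⁴ kg·m/s.
KE = p²/(2m) = (4.090 × 10⁻²⁴)² / (2 × 1.884 × 10⁻²⁸) = 4.440 × 10⁻²⁰ J = 0.277 eV.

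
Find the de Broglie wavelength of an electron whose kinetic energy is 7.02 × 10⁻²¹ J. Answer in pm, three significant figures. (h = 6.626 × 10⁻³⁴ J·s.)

λ = 5860 pm

p = √(2mKE) = √(2 × 9.109 × 10⁻³¹ × 7.020 × 10⁻²¹) = 1.131 × 10⁻²⁵ kg·m/s.
λ = h/p = 6.626 × 10⁻³⁴ / 1.131 × 10⁻²⁵ = 5.86 × 10⁻⁹ m = 5860 pm.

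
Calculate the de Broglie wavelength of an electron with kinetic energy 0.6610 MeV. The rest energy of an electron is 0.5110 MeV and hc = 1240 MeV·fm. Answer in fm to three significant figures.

Total energy E = KE + m₀c² = 0.6610 + 0.5110 = 1.1720 MeV.
(pc)² = E² − (m₀c²)² = (1.1720)² − (0.5110)² = 1.112 MeV², so pc = 1.055 MeV.
λ = hc/(pc) = 1240 MeV·fm / 1.055 MeV = 1180 fm.

λ = 1180 fm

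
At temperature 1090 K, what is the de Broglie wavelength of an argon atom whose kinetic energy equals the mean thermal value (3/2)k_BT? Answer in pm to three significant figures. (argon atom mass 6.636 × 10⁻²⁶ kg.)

KE = (3/2)k_BT = 1.5 × 1.381 × 10⁻²³ × 1090 = 2.258 × 10⁻²⁰ J.
p = √(2mKE) = √(2 × 6.636 × 10⁻²⁶ × 2.258 × 10⁻²⁰) = 5.474 × 10⁻²³ kg·m/s.
λ = h/p = 1.21 × 10⁻¹¹ m = 12.1 pm.

λ = 12.1 pm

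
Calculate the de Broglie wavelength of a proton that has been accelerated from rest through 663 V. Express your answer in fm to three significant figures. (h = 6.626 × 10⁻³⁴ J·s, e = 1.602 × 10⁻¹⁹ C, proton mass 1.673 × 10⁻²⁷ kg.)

λ = 1110 fm

KE = eV = 1.602 × 10⁻¹⁹ × 663.0 = 1.062 × 10⁻¹⁶ J.
p = √(2mKE) = √(2 × 1.673 × 10⁻²⁷ × 1.062 × 10⁻¹⁶) = 5.961 × 10⁻²² kg·m/s.
λ = h/p = 6.626 × 10⁻³⁴ / 5.961 × 10⁻²² = 1.11 × 10⁻¹² m = 1110 fm.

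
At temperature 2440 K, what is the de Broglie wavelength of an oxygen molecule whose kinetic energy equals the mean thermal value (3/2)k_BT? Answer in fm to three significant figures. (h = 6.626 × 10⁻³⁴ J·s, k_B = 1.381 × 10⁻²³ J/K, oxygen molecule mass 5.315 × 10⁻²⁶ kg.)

λ = 9040 fm

KE = (3/2)k_BT = 1.5 × 1.381 × 10⁻²³ × 2440 = 5.054 × 10⁻²⁰ J.
p = √(2mKE) = √(2 × 5.315 × 10⁻²⁶ × 5.054 × 10⁻²⁰) = 7.330 × 10⁻²³ kg·m/s.
λ = h/p = 9.04 × 10⁻¹² m = 9040 fm.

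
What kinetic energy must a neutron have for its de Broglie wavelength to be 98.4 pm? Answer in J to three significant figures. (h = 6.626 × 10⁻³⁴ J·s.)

p = h/λ = 6.626 × 10⁻³⁴ / 9.840 × 10⁻¹¹ = 6.734 × 10⁻²⁴ kg·m/s.
KE = p²/(2m) = (6.734 × 10⁻²⁴)² / (2 × 1.675 × 10⁻²⁷) = 1.354 × 10⁻²⁰ J = 1.35 × 10⁻²⁰ J.

KE = 1.35 × 10⁻²⁰ J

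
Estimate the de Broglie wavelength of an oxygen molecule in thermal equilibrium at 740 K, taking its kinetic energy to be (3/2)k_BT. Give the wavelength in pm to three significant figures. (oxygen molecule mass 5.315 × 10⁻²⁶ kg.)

KE = (3/2)k_BT = 1.5 × 1.381 × 10⁻²³ × 740 = 1.533 × 10⁻²⁰ J.
p = √(2mKE) = √(2 × 5.315 × 10⁻²⁶ × 1.533 × 10⁻²⁰) = 4.037 × 10⁻²³ kg·m/s.
λ = h/p = 1.64 × 10⁻¹¹ m = 16.4 pm.

λ = 16.4 pm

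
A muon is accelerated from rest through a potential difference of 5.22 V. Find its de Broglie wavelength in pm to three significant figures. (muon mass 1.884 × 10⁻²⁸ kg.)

λ = 37.3 pm

KE = eV = 1.602 × 10⁻¹⁹ × 5.220 = 8.362 × 10⁻¹⁹ J.
p = √(2mKE) = √(2 × 1.884 × 10⁻²⁸ × 8.362 × 10⁻¹⁹) = 1.775 × 10⁻²³ kg·m/s.
λ = h/p = 6.626 × 10⁻³⁴ / 1.775 × 10⁻²³ = 3.73 × 10⁻¹¹ m = 37.3 pm.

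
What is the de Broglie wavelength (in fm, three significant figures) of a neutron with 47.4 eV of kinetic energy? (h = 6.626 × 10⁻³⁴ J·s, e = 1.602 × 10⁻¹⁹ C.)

KE = 47.4 eV = 7.593 × 10⁻¹⁸ J.
p = √(2mKE) = √(2 × 1.675 × 10⁻²⁷ × 7.593 × 10⁻¹⁸) = 1.595 × 10⁻²² kg·m/s.
λ = h/p = 6.626 × 10⁻³⁴ / 1.595 × 10⁻²² = 4.15 × 10⁻¹² m = 4150 fm.

λ = 4150 fm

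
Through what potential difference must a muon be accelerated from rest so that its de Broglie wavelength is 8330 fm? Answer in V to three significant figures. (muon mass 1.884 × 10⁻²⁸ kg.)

V = 105 V

p = h/λ = 6.626 × 10⁻³⁴ / 8.330 × 10⁻¹² = 7.954 × 10⁻²³ kg·m/s.
KE = p²/(2m) = 1.679 × 10⁻¹⁷ J.
V = KE/e = 1.679 × 10⁻¹⁷ / (1.602 × 10⁻¹⁹) = 105 V.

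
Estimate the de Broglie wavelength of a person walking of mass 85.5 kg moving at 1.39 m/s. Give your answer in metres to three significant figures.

λ = 5.58 × 10⁻³⁶ m

p = mv = 85.5 × 1.39 = 1.188 × 10² kg·m/s.
λ = h/p = 6.626 × 10⁻³⁴ / 1.188 × 10² = 5.58 × 10⁻³⁶ m.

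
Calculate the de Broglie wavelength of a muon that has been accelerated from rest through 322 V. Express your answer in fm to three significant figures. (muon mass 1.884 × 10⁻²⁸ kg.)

λ = 4750 fm

KE = eV = 1.602 × 10⁻¹⁹ × 322.0 = 5.158 × 10⁻¹⁷ J.
p = √(2mKE) = √(2 × 1.884 × 10⁻²⁸ × 5.158 × 10⁻¹⁷) = 1.394 × 10⁻²² kg·m/s.
λ = h/p = 6.626 × 10⁻³⁴ / 1.394 × 10⁻²² = 4.75 × 10⁻¹² m = 4750 fm.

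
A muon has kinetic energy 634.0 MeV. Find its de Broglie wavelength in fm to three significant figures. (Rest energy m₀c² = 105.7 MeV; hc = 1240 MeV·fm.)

Total energy E = KE + m₀c² = 634.0 + 105.7 = 739.7 MeV.
(pc)² = E² − (m₀c²)² = (739.7)² − (105.7)² = 5.360 × 10⁵ MeV², so pc = 732.1 MeV.
λ = hc/(pc) = 1240 MeV·fm / 732.1 MeV = 1.69 fm.

λ = 1.69 fm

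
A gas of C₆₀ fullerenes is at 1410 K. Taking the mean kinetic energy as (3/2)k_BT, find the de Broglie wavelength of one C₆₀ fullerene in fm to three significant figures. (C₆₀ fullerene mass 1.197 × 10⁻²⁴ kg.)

λ = 2510 fm

KE = (3/2)k_BT = 1.5 × 1.381 × 10⁻²³ × 1410 = 2.921 × 10⁻²⁰ J.
p = √(2mKE) = √(2 × 1.197 × 10⁻²⁴ × 2.921 × 10⁻²⁰) = 2.644 × 10⁻²² kg·m/s.
λ = h/p = 2.51 × 10⁻¹² m = 2510 fm.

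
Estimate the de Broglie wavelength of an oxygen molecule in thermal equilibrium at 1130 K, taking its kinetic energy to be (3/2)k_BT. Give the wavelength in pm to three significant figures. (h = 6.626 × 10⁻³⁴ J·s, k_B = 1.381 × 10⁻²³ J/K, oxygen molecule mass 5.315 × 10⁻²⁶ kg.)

λ = 13.3 pm

KE = (3/2)k_BT = 1.5 × 1.381 × 10⁻²³ × 1130 = 2.341 × 10⁻²⁰ J.
p = √(2mKE) = √(2 × 5.315 × 10⁻²⁶ × 2.341 × 10⁻²⁰) = 4.988 × 10⁻²³ kg·m/s.
λ = h/p = 1.33 × 10⁻¹¹ m = 13.3 pm.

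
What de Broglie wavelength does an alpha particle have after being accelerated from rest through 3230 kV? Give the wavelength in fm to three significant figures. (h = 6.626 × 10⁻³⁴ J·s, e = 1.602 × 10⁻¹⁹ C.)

KE = 2eV = 2 × 1.602 × 10⁻¹⁹ × 3.230 × 10⁶ = 1.035 × 10⁻¹² J.
p = √(2mKE) = √(2 × 6.645 × 10⁻²⁷ × 1.035 × 10⁻¹²) = 1.173 × 10⁻¹⁹ kg·m/s.
λ = h/p = 6.626 × 10⁻³⁴ / 1.173 × 10⁻¹⁹ = 5.65 × 10⁻¹⁵ m = 5.65 fm.

λ = 5.65 fm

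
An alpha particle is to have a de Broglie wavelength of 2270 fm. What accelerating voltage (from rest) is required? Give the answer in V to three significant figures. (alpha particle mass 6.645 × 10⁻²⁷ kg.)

p = h/λ = 6.626 × 10⁻³⁴ / 2.270 × 10⁻¹² = 2.919 × 10⁻²² kg·m/s.
KE = p²/(2m) = 6.411 × 10⁻¹⁸ J.
V = KE/2e = 6.411 × 10⁻¹⁸ / (2 × 1.602 × 10⁻¹⁹) = 20.0 V.

V = 20.0 V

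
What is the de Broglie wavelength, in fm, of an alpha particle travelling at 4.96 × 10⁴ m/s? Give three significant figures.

p = mv = 6.645 × 10⁻²⁷ × 4.96 × 10⁴ = 3.296 × 10⁻²² kg·m/s.
λ = h/p = 6.626 × 10⁻³⁴ / 3.296 × 10⁻²² = 2.01 × 10⁻¹² m = 2010 fm.

λ = 2010 fm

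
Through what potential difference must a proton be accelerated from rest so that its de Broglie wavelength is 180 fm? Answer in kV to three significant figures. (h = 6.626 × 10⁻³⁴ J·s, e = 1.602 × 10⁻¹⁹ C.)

V = 25.3 kV

p = h/λ = 6.626 × 10⁻³⁴ / 1.800 × 10⁻¹³ = 3.681 × 10⁻²¹ kg·m/s.
KE = p²/(2m) = 4.050 × 10⁻¹⁵ J.
V = KE/e = 4.050 × 10⁻¹⁵ / (1.602 × 10⁻¹⁹) = 25.3 kV.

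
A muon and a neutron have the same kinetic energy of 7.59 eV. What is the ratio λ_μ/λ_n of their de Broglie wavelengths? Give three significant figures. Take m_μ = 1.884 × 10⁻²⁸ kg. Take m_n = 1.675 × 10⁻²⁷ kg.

At fixed KE, p = √(2mKE) so λ = h/p ∝ 1/√m.
λ_μ/λ_n = √(m_n/m_μ) = √(1.675 × 10⁻²⁷/1.884 × 10⁻²⁸) = √(8.891) = 2.98.

λ_μ/λ_n = 2.98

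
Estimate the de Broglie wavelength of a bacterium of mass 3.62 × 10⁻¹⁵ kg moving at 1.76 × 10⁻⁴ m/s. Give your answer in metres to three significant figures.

λ = 1.04 × 10⁻¹⁵ m

p = mv = 3.62 × 10⁻¹⁵ × 1.76 × 10⁻⁴ = 6.371 × 10⁻¹⁹ kg·m/s.
λ = h/p = 6.626 × 10⁻³⁴ / 6.371 × 10⁻¹⁹ = 1.04 × 10⁻¹⁵ m.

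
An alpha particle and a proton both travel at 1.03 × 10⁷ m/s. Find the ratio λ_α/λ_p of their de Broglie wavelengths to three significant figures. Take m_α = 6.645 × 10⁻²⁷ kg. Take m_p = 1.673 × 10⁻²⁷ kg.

λ_α/λ_p = 0.252

At fixed v, p = mv so λ = h/(mv) ∝ 1/m.
λ_α/λ_p = m_p/m_α = 1.673 × 10⁻²⁷/6.645 × 10⁻²⁷ = 0.252.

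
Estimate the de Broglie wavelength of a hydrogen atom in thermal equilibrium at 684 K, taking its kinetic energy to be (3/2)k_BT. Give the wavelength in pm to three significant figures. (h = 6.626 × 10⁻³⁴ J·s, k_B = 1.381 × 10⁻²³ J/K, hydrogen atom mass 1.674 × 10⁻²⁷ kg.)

KE = (3/2)k_BT = 1.5 × 1.381 × 10⁻²³ × 684 = 1.417 × 10⁻²⁰ J.
p = √(2mKE) = √(2 × 1.674 × 10⁻²⁷ × 1.417 × 10⁻²⁰) = 6.888 × 10⁻²⁴ kg·m/s.
λ = h/p = 9.62 × 10⁻¹¹ m = 96.2 pm.

λ = 96.2 pm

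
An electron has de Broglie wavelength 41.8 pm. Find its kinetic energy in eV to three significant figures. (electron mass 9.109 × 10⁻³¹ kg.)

p = h/λ = 6.626 × 10⁻³⁴ / 4.180 × 10⁻¹¹ = 1.585 × 10⁻²³ kg·m/s.
KE = p²/(2m) = (1.585 × 10⁻²³)² / (2 × 9.109 × 10⁻³¹) = 1.379 × 10⁻¹⁶ J = 861 eV.

KE = 861 eV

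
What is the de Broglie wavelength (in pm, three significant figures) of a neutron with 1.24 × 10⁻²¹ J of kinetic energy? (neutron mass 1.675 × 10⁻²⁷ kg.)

p = √(2mKE) = √(2 × 1.675 × 10⁻²⁷ × 1.240 × 10⁻²¹) = 2.038 × 10⁻²⁴ kg·m/s.
λ = h/p = 6.626 × 10⁻³⁴ / 2.038 × 10⁻²⁴ = 3.25 × 10⁻¹⁰ m = 325 pm.

λ = 325 pm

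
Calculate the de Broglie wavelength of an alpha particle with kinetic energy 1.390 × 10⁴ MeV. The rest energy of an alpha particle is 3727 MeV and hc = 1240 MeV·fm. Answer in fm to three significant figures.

Total energy E = KE + m₀c² = 1.390 × 10⁴ + 3727 = 17627 MeV.
(pc)² = E² − (m₀c²)² = (17627)² − (3727)² = 2.968 × 10⁸ MeV², so pc = 1.723 × 10⁴ MeV.
λ = hc/(pc) = 1240 MeV·fm / 1.723 × 10⁴ MeV = 0.0720 fm.

λ = 0.0720 fm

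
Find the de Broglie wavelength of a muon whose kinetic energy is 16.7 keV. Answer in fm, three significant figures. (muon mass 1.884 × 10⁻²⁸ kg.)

KE = 16.7 keV = 2.675 × 10⁻¹⁵ J.
p = √(2mKE) = √(2 × 1.884 × 10⁻²⁸ × 2.675 × 10⁻¹⁵) = 1.004 × 10⁻²¹ kg·m/s.
λ = h/p = 6.626 × 10⁻³⁴ / 1.004 × 10⁻²¹ = 6.60 × 10⁻¹³ m = 660 fm.

λ = 660 fm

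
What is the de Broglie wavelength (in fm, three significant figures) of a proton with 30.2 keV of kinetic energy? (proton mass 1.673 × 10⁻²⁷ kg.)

KE = 30.2 keV = 4.838 × 10⁻¹⁵ J.
p = √(2mKE) = √(2 × 1.673 × 10⁻²⁷ × 4.838 × 10⁻¹⁵) = 4.023 × 10⁻²¹ kg·m/s.
λ = h/p = 6.626 × 10⁻³⁴ / 4.023 × 10⁻²¹ = 1.65 × 10⁻¹³ m = 165 fm.

λ = 165 fm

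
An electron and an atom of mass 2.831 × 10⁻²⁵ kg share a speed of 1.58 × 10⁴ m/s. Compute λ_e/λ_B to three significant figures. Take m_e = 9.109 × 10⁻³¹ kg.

At fixed v, p = mv so λ = h/(mv) ∝ 1/m.
λ_e/λ_B = m_B/m_e = 2.831 × 10⁻²⁵/9.109 × 10⁻³¹ = 3.11 × 10⁵.

λ_e/λ_B = 3.11 × 10⁵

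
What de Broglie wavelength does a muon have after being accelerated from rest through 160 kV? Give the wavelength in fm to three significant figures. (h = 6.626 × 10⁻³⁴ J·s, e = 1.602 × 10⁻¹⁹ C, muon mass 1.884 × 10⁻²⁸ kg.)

λ = 213 fm

KE = eV = 1.602 × 10⁻¹⁹ × 1.600 × 10⁵ = 2.563 × 10⁻¹⁴ J.
p = √(2mKE) = √(2 × 1.884 × 10⁻²⁸ × 2.563 × 10⁻¹⁴) = 3.108 × 10⁻²¹ kg·m/s.
λ = h/p = 6.626 × 10⁻³⁴ / 3.108 × 10⁻²¹ = 2.13 × 10⁻¹³ m = 213 fm.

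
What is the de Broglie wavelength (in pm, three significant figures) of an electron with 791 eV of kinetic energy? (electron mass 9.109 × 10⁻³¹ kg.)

KE = 791 eV = 1.267 × 10⁻¹⁶ J.
p = √(2mKE) = √(2 × 9.109 × 10⁻³¹ × 1.267 × 10⁻¹⁶) = 1.519 × 10⁻²³ kg·m/s.
λ = h/p = 6.626 × 10⁻³⁴ / 1.519 × 10⁻²³ = 4.36 × 10⁻¹¹ m = 43.6 pm.

λ = 43.6 pm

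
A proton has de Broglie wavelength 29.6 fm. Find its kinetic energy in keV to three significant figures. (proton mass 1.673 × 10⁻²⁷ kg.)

KE = 935 keV

p = h/λ = 6.626 × 10⁻³⁴ / 2.960 × 10⁻¹⁴ = 2.239 × 10⁻²⁰ kg·m/s.
KE = p²/(2m) = (2.239 × 10⁻²⁰)² / (2 × 1.673 × 10⁻²⁷) = 1.498 × 10⁻¹³ J = 935 keV.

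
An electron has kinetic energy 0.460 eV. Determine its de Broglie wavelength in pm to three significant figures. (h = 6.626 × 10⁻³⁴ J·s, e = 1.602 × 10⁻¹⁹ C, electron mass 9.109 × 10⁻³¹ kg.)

KE = 0.460 eV = 7.369 × 10⁻²⁰ J.
p = √(2mKE) = √(2 × 9.109 × 10⁻³¹ × 7.369 × 10⁻²⁰) = 3.664 × 10⁻²⁵ kg·m/s.
λ = h/p = 6.626 × 10⁻³⁴ / 3.664 × 10⁻²⁵ = 1.81 × 10⁻⁹ m = 1810 pm.

λ = 1810 pm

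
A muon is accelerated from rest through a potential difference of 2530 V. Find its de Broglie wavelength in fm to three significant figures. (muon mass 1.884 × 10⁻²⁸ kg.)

KE = eV = 1.602 × 10⁻¹⁹ × 2530 = 4.053 × 10⁻¹⁶ J.
p = √(2mKE) = √(2 × 1.884 × 10⁻²⁸ × 4.053 × 10⁻¹⁶) = 3.908 × 10⁻²² kg·m/s.
λ = h/p = 6.626 × 10⁻³⁴ / 3.908 × 10⁻²² = 1.70 × 10⁻¹² m = 1700 fm.

λ = 1700 fm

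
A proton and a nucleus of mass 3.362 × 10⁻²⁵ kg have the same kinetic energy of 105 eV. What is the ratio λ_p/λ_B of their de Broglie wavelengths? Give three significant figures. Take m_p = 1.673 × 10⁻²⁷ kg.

λ_p/λ_B = 14.2

At fixed KE, p = √(2mKE) so λ = h/p ∝ 1/√m.
λ_p/λ_B = √(m_B/m_p) = √(3.362 × 10⁻²⁵/1.673 × 10⁻²⁷) = √(201.0) = 14.2.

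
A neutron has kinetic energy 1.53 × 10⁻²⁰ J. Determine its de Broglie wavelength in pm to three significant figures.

p = √(2mKE) = √(2 × 1.675 × 10⁻²⁷ × 1.530 × 10⁻²⁰) = 7.159 × 10⁻²⁴ kg·m/s.
λ = h/p = 6.626 × 10⁻³⁴ / 7.159 × 10⁻²⁴ = 9.26 × 10⁻¹¹ m = 92.6 pm.

λ = 92.6 pm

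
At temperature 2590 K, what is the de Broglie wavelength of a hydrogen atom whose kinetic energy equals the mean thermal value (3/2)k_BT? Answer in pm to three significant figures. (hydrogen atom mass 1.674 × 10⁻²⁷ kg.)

KE = (3/2)k_BT = 1.5 × 1.381 × 10⁻²³ × 2590 = 5.365 × 10⁻²⁰ J.
p = √(2mKE) = √(2 × 1.674 × 10⁻²⁷ × 5.365 × 10⁻²⁰) = 1.340 × 10⁻²³ kg·m/s.
λ = h/p = 4.94 × 10⁻¹¹ m = 49.4 pm.

λ = 49.4 pm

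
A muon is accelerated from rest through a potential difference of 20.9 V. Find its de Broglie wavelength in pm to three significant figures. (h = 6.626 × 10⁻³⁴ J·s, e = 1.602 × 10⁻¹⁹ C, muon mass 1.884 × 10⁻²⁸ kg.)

λ = 18.7 pm

KE = eV = 1.602 × 10⁻¹⁹ × 20.90 = 3.348 × 10⁻¹⁸ J.
p = √(2mKE) = √(2 × 1.884 × 10⁻²⁸ × 3.348 × 10⁻¹⁸) = 3.552 × 10⁻²³ kg·m/s.
λ = h/p = 6.626 × 10⁻³⁴ / 3.552 × 10⁻²³ = 1.87 × 10⁻¹¹ m = 18.7 pm.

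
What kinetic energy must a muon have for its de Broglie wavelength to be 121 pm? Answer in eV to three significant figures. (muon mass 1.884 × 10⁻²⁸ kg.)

p = h/λ = 6.626 × 10⁻³⁴ / 1.210 × 10⁻¹⁰ = 5.476 × 10⁻²⁴ kg·m/s.
KE = p²/(2m) = (5.476 × 10⁻²⁴)² / (2 × 1.884 × 10⁻²⁸) = 7.958 × 10⁻²⁰ J = 0.497 eV.

KE = 0.497 eV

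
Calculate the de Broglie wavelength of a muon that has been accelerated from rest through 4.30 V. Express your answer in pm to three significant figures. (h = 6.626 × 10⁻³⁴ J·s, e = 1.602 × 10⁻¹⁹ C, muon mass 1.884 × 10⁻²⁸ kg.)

KE = eV = 1.602 × 10⁻¹⁹ × 4.300 = 6.889 × 10⁻¹⁹ J.
p = √(2mKE) = √(2 × 1.884 × 10⁻²⁸ × 6.889 × 10⁻¹⁹) = 1.611 × 10⁻²³ kg·m/s.
λ = h/p = 6.626 × 10⁻³⁴ / 1.611 × 10⁻²³ = 4.11 × 10⁻¹¹ m = 41.1 pm.

λ = 41.1 pm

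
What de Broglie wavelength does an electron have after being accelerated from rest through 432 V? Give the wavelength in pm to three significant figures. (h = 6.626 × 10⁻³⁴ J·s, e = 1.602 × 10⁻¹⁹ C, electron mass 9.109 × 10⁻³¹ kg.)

λ = 59.0 pm

KE = eV = 1.602 × 10⁻¹⁹ × 432.0 = 6.921 × 10⁻¹⁷ J.
p = √(2mKE) = √(2 × 9.109 × 10⁻³¹ × 6.921 × 10⁻¹⁷) = 1.123 × 10⁻²³ kg·m/s.
λ = h/p = 6.626 × 10⁻³⁴ / 1.123 × 10⁻²³ = 5.90 × 10⁻¹¹ m = 59.0 pm.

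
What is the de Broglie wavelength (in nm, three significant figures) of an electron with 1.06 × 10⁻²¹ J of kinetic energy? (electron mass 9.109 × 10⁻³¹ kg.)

p = √(2mKE) = √(2 × 9.109 × 10⁻³¹ × 1.060 × 10⁻²¹) = 4.394 × 10⁻²⁶ kg·m/s.
λ = h/p = 6.626 × 10⁻³⁴ / 4.394 × 10⁻²⁶ = 1.51 × 10⁻⁸ m = 15.1 nm.

λ = 15.1 nm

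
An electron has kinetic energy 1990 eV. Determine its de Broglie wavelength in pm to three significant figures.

λ = 27.5 pm

KE = 1990 eV = 3.188 × 10⁻¹⁶ J.
p = √(2mKE) = √(2 × 9.109 × 10⁻³¹ × 3.188 × 10⁻¹⁶) = 2.410 × 10⁻²³ kg·m/s.
λ = h/p = 6.626 × 10⁻³⁴ / 2.410 × 10⁻²³ = 2.75 × 10⁻¹¹ m = 27.5 pm.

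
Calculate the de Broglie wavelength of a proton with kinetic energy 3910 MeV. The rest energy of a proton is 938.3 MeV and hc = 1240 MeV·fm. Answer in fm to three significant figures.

λ = 0.261 fm

Total energy E = KE + m₀c² = 3910 + 938.3 = 4848.3 MeV.
(pc)² = E² − (m₀c²)² = (4848.3)² − (938.3)² = 2.263 × 10⁷ MeV², so pc = 4757 MeV.
λ = hc/(pc) = 1240 MeV·fm / 4757 MeV = 0.261 fm.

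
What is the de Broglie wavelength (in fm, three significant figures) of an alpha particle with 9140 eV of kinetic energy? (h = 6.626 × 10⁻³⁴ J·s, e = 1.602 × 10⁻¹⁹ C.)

λ = 150 fm

KE = 9140 eV = 1.464 × 10⁻¹⁵ J.
p = √(2mKE) = √(2 × 6.645 × 10⁻²⁷ × 1.464 × 10⁻¹⁵) = 4.411 × 10⁻²¹ kg·m/s.
λ = h/p = 6.626 × 10⁻³⁴ / 4.411 × 10⁻²¹ = 1.50 × 10⁻¹³ m = 150 fm.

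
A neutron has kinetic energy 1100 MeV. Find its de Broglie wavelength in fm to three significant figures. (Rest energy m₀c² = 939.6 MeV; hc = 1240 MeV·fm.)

λ = 0.685 fm

Total energy E = KE + m₀c² = 1100 + 939.6 = 2039.6 MeV.
(pc)² = E² − (m₀c²)² = (2039.6)² − (939.6)² = 3.277 × 10⁶ MeV², so pc = 1810 MeV.
λ = hc/(pc) = 1240 MeV·fm / 1810 MeV = 0.685 fm.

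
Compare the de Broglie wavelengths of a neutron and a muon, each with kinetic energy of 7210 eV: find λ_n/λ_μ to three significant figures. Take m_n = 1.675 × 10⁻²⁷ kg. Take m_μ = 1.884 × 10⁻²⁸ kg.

At fixed KE, p = √(2mKE) so λ = h/p ∝ 1/√m.
λ_n/λ_μ = √(m_μ/m_n) = √(1.884 × 10⁻²⁸/1.675 × 10⁻²⁷) = √(0.1125) = 0.335.

λ_n/λ_μ = 0.335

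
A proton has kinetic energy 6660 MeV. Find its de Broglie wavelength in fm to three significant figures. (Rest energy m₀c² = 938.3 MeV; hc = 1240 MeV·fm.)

Total energy E = KE + m₀c² = 6660 + 938.3 = 7598.3 MeV.
(pc)² = E² − (m₀c²)² = (7598.3)² − (938.3)² = 5.685 × 10⁷ MeV², so pc = 7540 MeV.
λ = hc/(pc) = 1240 MeV·fm / 7540 MeV = 0.164 fm.

λ = 0.164 fm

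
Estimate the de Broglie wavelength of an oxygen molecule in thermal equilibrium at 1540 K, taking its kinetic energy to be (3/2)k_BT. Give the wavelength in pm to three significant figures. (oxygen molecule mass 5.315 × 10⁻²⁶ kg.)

λ = 11.4 pm

KE = (3/2)k_BT = 1.5 × 1.381 × 10⁻²³ × 1540 = 3.190 × 10⁻²⁰ J.
p = √(2mKE) = √(2 × 5.315 × 10⁻²⁶ × 3.190 × 10⁻²⁰) = 5.823 × 10⁻²³ kg·m/s.
λ = h/p = 1.14 × 10⁻¹¹ m = 11.4 pm.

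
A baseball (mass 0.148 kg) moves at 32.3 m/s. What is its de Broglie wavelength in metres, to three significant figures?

p = mv = 0.148 × 32.3 = 4.780 kg·m/s.
λ = h/p = 6.626 × 10⁻³⁴ / 4.780 = 1.39 × 10⁻³⁴ m.

λ = 1.39 × 10⁻³⁴ m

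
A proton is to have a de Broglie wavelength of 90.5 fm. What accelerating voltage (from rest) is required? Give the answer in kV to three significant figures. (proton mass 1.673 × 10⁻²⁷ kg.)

V = 100 kV

p = h/λ = 6.626 × 10⁻³⁴ / 9.050 × 10⁻¹⁴ = 7.322 × 10⁻²¹ kg·m/s.
KE = p²/(2m) = 1.602 × 10⁻¹⁴ J.
V = KE/e = 1.602 × 10⁻¹⁴ / (1.602 × 10⁻¹⁹) = 100 kV.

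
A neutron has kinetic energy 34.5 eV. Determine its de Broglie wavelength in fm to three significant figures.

KE = 34.5 eV = 5.527 × 10⁻¹⁸ J.
p = √(2mKE) = √(2 × 1.675 × 10⁻²⁷ × 5.527 × 10⁻¹⁸) = 1.361 × 10⁻²² kg·m/s.
λ = h/p = 6.626 × 10⁻³⁴ / 1.361 × 10⁻²² = 4.87 × 10⁻¹² m = 4870 fm.

λ = 4870 fm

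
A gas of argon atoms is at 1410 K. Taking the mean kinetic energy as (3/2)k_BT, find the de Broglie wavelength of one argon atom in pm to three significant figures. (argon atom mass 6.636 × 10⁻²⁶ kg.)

λ = 10.6 pm

KE = (3/2)k_BT = 1.5 × 1.381 × 10⁻²³ × 1410 = 2.921 × 10⁻²⁰ J.
p = √(2mKE) = √(2 × 6.636 × 10⁻²⁶ × 2.921 × 10⁻²⁰) = 6.226 × 10⁻²³ kg·m/s.
λ = h/p = 1.06 × 10⁻¹¹ m = 10.6 pm.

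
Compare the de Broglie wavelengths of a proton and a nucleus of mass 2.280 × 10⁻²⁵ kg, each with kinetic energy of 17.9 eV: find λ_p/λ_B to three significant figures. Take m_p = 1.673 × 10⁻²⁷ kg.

λ_p/λ_B = 11.7

At fixed KE, p = √(2mKE) so λ = h/p ∝ 1/√m.
λ_p/λ_B = √(m_B/m_p) = √(2.280 × 10⁻²⁵/1.673 × 10⁻²⁷) = √(136.3) = 11.7.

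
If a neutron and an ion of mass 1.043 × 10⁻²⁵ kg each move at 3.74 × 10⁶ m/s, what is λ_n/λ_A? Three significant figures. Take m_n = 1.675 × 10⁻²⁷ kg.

λ_n/λ_A = 62.3

At fixed v, p = mv so λ = h/(mv) ∝ 1/m.
λ_n/λ_A = m_A/m_n = 1.043 × 10⁻²⁵/1.675 × 10⁻²⁷ = 62.3.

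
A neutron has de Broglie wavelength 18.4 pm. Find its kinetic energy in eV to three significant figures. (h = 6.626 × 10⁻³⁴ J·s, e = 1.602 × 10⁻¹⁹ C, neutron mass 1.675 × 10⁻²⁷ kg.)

p = h/λ = 6.626 × 10⁻³⁴ / 1.840 × 10⁻¹¹ = 3.601 × 10⁻²³ kg·m/s.
KE = p²/(2m) = (3.601 × 10⁻²³)² / (2 × 1.675 × 10⁻²⁷) = 3.871 × 10⁻¹⁹ J = 2.42 eV.

KE = 2.42 eV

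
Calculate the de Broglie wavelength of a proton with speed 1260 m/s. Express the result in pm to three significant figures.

p = mv = 1.673 × 10⁻²⁷ × 1260 = 2.108 × 10⁻²⁴ kg·m/s.
λ = h/p = 6.626 × 10⁻³⁴ / 2.108 × 10⁻²⁴ = 3.14 × 10⁻¹⁰ m = 314 pm.

λ = 314 pm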